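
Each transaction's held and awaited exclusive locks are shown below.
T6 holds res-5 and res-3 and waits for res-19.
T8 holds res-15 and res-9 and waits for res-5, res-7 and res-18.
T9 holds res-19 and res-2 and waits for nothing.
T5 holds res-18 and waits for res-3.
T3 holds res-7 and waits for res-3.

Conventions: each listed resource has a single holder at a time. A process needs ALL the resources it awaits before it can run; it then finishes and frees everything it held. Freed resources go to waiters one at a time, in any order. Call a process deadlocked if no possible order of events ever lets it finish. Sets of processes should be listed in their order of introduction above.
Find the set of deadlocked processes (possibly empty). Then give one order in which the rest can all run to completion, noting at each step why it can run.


No process is deadlocked.
Key observation: there is no circular wait here — follow any chain and it reaches a process that is free to run now.
The rest can finish in the order T9, T6, T5, T3, T8.
Verifying each step:
  run T9 (it waits on nothing); releases res-19 and res-2
  T6 waits on res-19 — all released -> runs and releases res-5 and res-3
  T5 waits on res-3 — all released -> runs and releases res-18
  T3 waits on res-3 — all released -> runs and releases res-7
  T8 waits on res-5, res-7 and res-18 — all released -> runs and releases res-15 and res-9


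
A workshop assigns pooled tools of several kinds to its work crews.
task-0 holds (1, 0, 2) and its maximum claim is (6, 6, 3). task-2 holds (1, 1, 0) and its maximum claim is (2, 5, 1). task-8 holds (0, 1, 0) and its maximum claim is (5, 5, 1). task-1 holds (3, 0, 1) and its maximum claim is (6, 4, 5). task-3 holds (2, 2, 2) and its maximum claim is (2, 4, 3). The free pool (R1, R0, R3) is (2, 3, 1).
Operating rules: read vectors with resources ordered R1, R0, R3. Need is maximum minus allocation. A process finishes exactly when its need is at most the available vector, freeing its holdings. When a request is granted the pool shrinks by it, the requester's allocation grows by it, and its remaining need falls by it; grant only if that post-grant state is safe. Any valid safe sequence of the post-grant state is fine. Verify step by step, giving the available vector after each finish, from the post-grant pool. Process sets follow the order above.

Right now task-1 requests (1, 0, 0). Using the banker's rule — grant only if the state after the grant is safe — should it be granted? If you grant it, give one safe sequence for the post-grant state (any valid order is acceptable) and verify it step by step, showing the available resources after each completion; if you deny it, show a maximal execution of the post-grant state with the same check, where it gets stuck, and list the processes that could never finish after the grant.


DENY — the pretend-granted state is unsafe.
Key observation: after task-3, task-2 the pool peaks at (4, 6, 3), and each blocked process is short somewhere: task-0 on R1; task-8 on R1; task-1 on R3.
On the post-grant state, task-3, task-2 is a maximal run — nothing extends it. Check, step by step:
  pool = (1, 3, 1)
  run task-3 (needs (0, 2, 1), free (1, 3, 1)); after release of (2, 2, 2) the pool is (3, 5, 3)
  run task-2 (needs (1, 4, 1), free (3, 5, 3)); after release of (1, 1, 0) the pool is (4, 6, 3)
  task-0 cannot run: need (5, 6, 1) vs free (4, 6, 3) (insufficient R1)
  task-8 cannot run: need (5, 4, 1) vs free (4, 6, 3) (insufficient R1)
  task-1 cannot run: need (2, 4, 4) vs free (4, 6, 3) (insufficient R3)
Post-grant, the permanently blocked set is task-0, task-8 and task-1.


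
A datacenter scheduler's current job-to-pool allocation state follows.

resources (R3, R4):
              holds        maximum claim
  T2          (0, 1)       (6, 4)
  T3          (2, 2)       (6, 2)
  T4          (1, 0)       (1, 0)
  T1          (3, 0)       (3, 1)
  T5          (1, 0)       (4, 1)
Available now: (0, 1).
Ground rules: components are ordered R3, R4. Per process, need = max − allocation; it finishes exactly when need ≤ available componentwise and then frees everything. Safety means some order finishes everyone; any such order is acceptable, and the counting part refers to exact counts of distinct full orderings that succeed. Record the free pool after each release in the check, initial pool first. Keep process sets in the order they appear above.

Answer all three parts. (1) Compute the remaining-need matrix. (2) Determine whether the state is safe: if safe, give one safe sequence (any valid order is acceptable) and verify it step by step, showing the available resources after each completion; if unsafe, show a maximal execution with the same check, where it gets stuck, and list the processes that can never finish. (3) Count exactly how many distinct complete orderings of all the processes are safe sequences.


(1) Remaining need (order R3, R4):
  T2: (6, 3)
  T3: (4, 0)
  T4: (0, 0)
  T1: (0, 1)
  T5: (3, 1)
(2) SAFE — a valid safe sequence is T1, T4, T5, T3, T2.
Key observation: the first exact fit in this order is T1 — it needs (0, 1) with (0, 1) free, meeting a requested resource to the last unit.
Step-by-step check:
  pool = (0, 1)
  T1: need (0, 1) fits (0, 1); releases (3, 0), pool now (3, 1)
  T4: need (0, 0) fits (3, 1); releases (1, 0), pool now (4, 1)
  T5: need (3, 1) fits (4, 1); releases (1, 0), pool now (5, 1)
  T3: need (4, 0) fits (5, 1); releases (2, 2), pool now (7, 3)
  T2: need (6, 3) fits (7, 3); releases (0, 1), pool now (7, 4)
(3) Precisely 9 of the possible complete orderings are safe sequences.


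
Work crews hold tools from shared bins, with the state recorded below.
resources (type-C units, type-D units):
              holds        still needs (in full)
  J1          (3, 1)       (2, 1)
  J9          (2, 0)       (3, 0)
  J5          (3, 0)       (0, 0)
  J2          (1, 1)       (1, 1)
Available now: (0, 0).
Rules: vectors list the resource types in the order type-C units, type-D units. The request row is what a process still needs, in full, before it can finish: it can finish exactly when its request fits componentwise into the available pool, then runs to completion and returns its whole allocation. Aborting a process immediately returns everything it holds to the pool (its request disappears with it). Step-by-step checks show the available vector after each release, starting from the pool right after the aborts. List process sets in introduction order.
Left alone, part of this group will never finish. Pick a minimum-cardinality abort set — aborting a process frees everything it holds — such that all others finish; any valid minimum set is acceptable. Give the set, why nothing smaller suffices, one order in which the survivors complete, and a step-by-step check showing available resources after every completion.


Minimum abort set: J2.
Key observation: J1 was stuck for good until J2 gave back (1, 1); in the order shown it finishes at step 2.
Why nothing smaller works: aborting no one leaves the state deadlocked as given.
The survivors complete as J5, J1, J9. Verifying each step (starting from the post-abort pool):
  pool = (1, 1)
  run J5 (needs (0, 0), free (1, 1)); after release of (3, 0) the pool is (4, 1)
  run J1 (needs (2, 1), free (4, 1)); after release of (3, 1) the pool is (7, 2)
  run J9 (needs (3, 0), free (7, 2)); after release of (2, 0) the pool is (9, 2)


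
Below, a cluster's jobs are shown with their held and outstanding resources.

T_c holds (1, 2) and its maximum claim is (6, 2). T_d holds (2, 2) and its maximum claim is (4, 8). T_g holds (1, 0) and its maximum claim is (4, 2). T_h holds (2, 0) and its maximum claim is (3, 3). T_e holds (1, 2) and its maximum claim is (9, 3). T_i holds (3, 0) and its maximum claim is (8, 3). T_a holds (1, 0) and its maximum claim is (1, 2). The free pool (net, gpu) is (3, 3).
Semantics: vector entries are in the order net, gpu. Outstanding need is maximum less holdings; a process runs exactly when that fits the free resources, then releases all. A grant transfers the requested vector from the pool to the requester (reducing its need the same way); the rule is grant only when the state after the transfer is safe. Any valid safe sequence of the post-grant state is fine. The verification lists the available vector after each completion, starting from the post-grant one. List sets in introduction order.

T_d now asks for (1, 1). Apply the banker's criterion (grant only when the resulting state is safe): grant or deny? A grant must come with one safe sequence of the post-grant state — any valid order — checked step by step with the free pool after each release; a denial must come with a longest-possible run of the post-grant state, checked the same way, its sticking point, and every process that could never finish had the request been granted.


DENY — the pretend-granted state is unsafe.
Key observation: after T_a, T_g the pool peaks at (4, 2), and each blocked process is short somewhere: T_c on net; T_d on gpu; T_h on gpu; T_e on net; T_i on net, gpu.
On the post-grant state, T_a, T_g is a maximal run — nothing extends it. Check, step by step:
  pool = (2, 2)
  T_a: need (0, 2) fits (2, 2); releases (1, 0), pool now (3, 2)
  T_g: need (3, 2) fits (3, 2); releases (1, 0), pool now (4, 2)
  blocked: T_c wants (5, 0), pool (4, 2) — not enough net
  blocked: T_d wants (1, 5), pool (4, 2) — not enough gpu
  blocked: T_h wants (1, 3), pool (4, 2) — not enough gpu
  blocked: T_e wants (8, 1), pool (4, 2) — not enough net
  blocked: T_i wants (5, 3), pool (4, 2) — not enough net and gpu
Had the request been granted, T_c, T_d, T_h, T_e and T_i could never finish.


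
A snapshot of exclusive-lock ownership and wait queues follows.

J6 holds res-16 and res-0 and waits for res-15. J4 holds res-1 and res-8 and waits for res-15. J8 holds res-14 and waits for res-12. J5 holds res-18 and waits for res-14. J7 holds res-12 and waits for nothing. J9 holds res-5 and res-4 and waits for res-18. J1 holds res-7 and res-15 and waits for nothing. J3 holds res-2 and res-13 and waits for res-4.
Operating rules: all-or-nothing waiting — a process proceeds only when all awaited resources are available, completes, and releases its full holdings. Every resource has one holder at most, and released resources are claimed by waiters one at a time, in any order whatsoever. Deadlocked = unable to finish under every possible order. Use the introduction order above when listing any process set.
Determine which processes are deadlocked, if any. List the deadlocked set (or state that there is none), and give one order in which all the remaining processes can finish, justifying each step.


The deadlocked set is empty.
Key observation: although several processes wait, no cycle exists — each chain bottoms out at a free runner.
The rest can finish in the order J7, J8, J5, J1, J4, J6, J9, J3.
Step-by-step check:
  J7: no waits; runs immediately, freeing res-12
  J8 waits on res-12 — all released -> runs and releases res-14
  J5 waits on res-14 — all released -> runs and releases res-18
  J1: no waits; runs immediately, freeing res-7 and res-15
  J4 waits on res-15 — all released -> runs and releases res-1 and res-8
  J6 waits on res-15 — all released -> runs and releases res-16 and res-0
  J9 waits on res-18 — all released -> runs and releases res-5 and res-4
  J3 waits on res-4 — all released -> runs and releases res-2 and res-13


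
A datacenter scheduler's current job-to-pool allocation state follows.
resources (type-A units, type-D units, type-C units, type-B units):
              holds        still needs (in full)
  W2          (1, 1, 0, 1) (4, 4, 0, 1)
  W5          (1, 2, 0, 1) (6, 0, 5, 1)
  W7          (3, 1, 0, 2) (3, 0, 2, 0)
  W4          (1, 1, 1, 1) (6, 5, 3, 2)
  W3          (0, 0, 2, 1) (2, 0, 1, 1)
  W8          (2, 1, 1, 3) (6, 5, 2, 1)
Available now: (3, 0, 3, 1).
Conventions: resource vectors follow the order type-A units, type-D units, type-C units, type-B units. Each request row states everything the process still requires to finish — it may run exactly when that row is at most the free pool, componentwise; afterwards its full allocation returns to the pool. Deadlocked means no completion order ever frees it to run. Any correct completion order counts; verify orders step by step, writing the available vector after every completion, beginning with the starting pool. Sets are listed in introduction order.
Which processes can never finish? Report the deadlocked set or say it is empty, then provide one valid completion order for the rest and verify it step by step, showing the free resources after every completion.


Deadlocked: W2, W4 and W8.
Key observation: once W7, W3, W5 finish, the pool peaks at (7, 3, 5, 5) — and every remaining process still needs more type-D units than that.
One completion order for the rest: W7, W3, W5. Step-by-step check:
  pool = (3, 0, 3, 1)
  run W7 (needs (3, 0, 2, 0), free (3, 0, 3, 1)); after release of (3, 1, 0, 2) the pool is (6, 1, 3, 3)
  run W3 (needs (2, 0, 1, 1), free (6, 1, 3, 3)); after release of (0, 0, 2, 1) the pool is (6, 1, 5, 4)
  run W5 (needs (6, 0, 5, 1), free (6, 1, 5, 4)); after release of (1, 2, 0, 1) the pool is (7, 3, 5, 5)
The stuck group stays short no matter what:
  blocked: W2 wants (4, 4, 0, 1), pool (7, 3, 5, 5) — not enough type-D units
  blocked: W4 wants (6, 5, 3, 2), pool (7, 3, 5, 5) — not enough type-D units
  blocked: W8 wants (6, 5, 2, 1), pool (7, 3, 5, 5) — not enough type-D units


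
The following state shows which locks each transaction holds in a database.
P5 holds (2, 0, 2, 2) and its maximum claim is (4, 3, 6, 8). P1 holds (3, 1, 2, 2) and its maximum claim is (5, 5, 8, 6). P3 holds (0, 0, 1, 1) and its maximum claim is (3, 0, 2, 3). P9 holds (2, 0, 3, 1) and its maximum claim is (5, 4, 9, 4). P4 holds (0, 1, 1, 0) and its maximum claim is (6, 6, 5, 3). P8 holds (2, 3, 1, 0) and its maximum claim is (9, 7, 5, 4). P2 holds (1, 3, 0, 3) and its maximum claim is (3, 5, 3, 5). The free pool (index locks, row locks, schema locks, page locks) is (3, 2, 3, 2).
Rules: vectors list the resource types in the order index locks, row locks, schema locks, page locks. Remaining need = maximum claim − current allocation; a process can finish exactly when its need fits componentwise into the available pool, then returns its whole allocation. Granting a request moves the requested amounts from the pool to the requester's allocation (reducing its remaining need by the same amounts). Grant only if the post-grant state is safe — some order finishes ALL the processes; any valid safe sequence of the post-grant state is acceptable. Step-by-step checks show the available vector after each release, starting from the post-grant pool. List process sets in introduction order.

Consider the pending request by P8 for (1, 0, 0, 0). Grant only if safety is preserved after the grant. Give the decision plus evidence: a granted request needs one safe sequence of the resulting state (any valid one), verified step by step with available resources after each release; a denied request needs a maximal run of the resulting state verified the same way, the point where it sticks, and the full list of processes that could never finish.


GRANT — the state after the grant stays safe, e.g. via P2, P3, P5, P9, P1, P4, P8.
Key observation: even at the reduced pool (2, 2, 3, 2), P2 fits immediately, so safety survives the grant.
Check on the post-grant state, step by step:
  pool = (2, 2, 3, 2)
  P2: need (2, 2, 3, 2) fits (2, 2, 3, 2); releases (1, 3, 0, 3), pool now (3, 5, 3, 5)
  P3: need (3, 0, 1, 2) fits (3, 5, 3, 5); releases (0, 0, 1, 1), pool now (3, 5, 4, 6)
  P5: need (2, 3, 4, 6) fits (3, 5, 4, 6); releases (2, 0, 2, 2), pool now (5, 5, 6, 8)
  P9: need (3, 4, 6, 3) fits (5, 5, 6, 8); releases (2, 0, 3, 1), pool now (7, 5, 9, 9)
  P1: need (2, 4, 6, 4) fits (7, 5, 9, 9); releases (3, 1, 2, 2), pool now (10, 6, 11, 11)
  P4: need (6, 5, 4, 3) fits (10, 6, 11, 11); releases (0, 1, 1, 0), pool now (10, 7, 12, 11)
  P8: need (6, 4, 4, 4) fits (10, 7, 12, 11); releases (3, 3, 1, 0), pool now (13, 10, 13, 11)


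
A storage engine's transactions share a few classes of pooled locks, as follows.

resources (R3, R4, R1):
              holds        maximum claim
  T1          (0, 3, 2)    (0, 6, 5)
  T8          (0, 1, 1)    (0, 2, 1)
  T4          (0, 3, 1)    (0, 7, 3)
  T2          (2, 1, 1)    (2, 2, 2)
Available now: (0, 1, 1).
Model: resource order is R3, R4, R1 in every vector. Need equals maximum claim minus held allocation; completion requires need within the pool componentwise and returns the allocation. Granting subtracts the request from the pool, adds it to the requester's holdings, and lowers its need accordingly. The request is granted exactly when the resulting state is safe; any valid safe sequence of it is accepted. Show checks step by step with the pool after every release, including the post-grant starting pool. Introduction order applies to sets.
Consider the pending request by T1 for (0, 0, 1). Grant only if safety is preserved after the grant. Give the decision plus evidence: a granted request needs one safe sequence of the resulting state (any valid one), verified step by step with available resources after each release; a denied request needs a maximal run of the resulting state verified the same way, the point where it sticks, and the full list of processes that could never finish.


GRANT. The post-grant state is safe; one safe sequence: T8, T2, T1, T4.
Key observation: after the grant the pool drops to (0, 1, 0), which still lets T8 finish first and unwind the rest.
Check on the post-grant state, step by step:
  pool = (0, 1, 0)
  run T8 (needs (0, 1, 0), free (0, 1, 0)); after release of (0, 1, 1) the pool is (0, 2, 1)
  run T2 (needs (0, 1, 1), free (0, 2, 1)); after release of (2, 1, 1) the pool is (2, 3, 2)
  run T1 (needs (0, 3, 2), free (2, 3, 2)); after release of (0, 3, 3) the pool is (2, 6, 5)
  run T4 (needs (0, 4, 2), free (2, 6, 5)); after release of (0, 3, 1) the pool is (2, 9, 6)


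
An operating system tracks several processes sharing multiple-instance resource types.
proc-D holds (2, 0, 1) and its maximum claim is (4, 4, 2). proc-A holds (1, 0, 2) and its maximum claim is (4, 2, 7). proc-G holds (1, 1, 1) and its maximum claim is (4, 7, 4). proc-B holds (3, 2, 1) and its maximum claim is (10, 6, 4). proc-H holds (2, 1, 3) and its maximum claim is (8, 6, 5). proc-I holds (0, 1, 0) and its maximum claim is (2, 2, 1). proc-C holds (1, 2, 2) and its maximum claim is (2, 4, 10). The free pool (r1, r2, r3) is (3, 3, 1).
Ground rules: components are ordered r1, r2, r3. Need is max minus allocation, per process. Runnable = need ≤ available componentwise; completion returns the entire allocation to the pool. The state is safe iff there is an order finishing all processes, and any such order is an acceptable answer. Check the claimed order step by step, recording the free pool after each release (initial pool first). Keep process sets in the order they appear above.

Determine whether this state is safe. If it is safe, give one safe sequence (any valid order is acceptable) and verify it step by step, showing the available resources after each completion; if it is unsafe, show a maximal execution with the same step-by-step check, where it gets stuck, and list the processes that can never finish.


The state is UNSAFE.
Key observation: after proc-I, proc-D the pool peaks at (5, 4, 2), and each blocked process is short somewhere: proc-A on r3; proc-G on r2, r3; proc-B on r1, r3; proc-H on r1, r2; proc-C on r3.
A maximal execution: proc-I, proc-D — then nothing else fits. Step-by-step check:
  pool = (3, 3, 1)
  run proc-I (needs (2, 1, 1), free (3, 3, 1)); after release of (0, 1, 0) the pool is (3, 4, 1)
  run proc-D (needs (2, 4, 1), free (3, 4, 1)); after release of (2, 0, 1) the pool is (5, 4, 2)
  proc-A cannot run: need (3, 2, 5) vs free (5, 4, 2) (insufficient r3)
  proc-G cannot run: need (3, 6, 3) vs free (5, 4, 2) (insufficient r2 and r3)
  proc-B cannot run: need (7, 4, 3) vs free (5, 4, 2) (insufficient r1 and r3)
  proc-H cannot run: need (6, 5, 2) vs free (5, 4, 2) (insufficient r1 and r2)
  proc-C cannot run: need (1, 2, 8) vs free (5, 4, 2) (insufficient r3)
Permanently blocked: proc-A, proc-G, proc-B, proc-H and proc-C.


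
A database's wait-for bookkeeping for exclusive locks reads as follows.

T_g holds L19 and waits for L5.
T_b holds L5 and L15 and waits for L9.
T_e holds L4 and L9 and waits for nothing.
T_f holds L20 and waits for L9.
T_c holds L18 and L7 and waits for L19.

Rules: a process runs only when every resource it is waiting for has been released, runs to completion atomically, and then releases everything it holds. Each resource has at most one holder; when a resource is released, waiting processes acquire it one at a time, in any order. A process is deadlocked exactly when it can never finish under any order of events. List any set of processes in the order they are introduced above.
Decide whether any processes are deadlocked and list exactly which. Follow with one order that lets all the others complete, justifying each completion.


The deadlocked set is empty.
Key observation: the wait graph is acyclic; completion cascades from the unblocked processes through everyone else.
A valid finishing order for the others: T_e, T_b, T_g, T_f, T_c.
Check, step by step:
  T_e: no waits; runs immediately, freeing L4 and L9
  T_b waits on L9 — all released -> runs and releases L5 and L15
  T_g waits on L5 — all released -> runs and releases L19
  T_f waits on L9 — all released -> runs and releases L20
  T_c waits on L19 — all released -> runs and releases L18 and L7


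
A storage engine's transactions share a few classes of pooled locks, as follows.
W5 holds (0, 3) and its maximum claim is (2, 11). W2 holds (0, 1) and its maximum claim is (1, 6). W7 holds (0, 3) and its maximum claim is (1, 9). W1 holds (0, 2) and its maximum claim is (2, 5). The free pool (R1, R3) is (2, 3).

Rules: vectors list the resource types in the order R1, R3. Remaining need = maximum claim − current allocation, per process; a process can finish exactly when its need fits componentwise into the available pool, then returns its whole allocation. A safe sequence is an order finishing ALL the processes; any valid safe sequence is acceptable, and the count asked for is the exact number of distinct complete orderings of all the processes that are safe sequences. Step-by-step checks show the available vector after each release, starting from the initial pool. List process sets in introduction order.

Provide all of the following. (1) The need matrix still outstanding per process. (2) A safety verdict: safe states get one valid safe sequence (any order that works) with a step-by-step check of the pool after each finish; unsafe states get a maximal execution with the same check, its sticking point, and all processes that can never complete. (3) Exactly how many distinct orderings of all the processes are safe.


(1) Remaining need (order R1, R3):
  W5: (2, 8)
  W2: (1, 5)
  W7: (1, 6)
  W1: (2, 3)
(2) The state is SAFE; one workable sequence: W1, W2, W7, W5.
Key observation: the first exact fit in this order is W1 — it needs (2, 3) with (2, 3) free, meeting a requested resource to the last unit.
Verifying each step:
  pool = (2, 3)
  run W1 (needs (2, 3), free (2, 3)); after release of (0, 2) the pool is (2, 5)
  run W2 (needs (1, 5), free (2, 5)); after release of (0, 1) the pool is (2, 6)
  run W7 (needs (1, 6), free (2, 6)); after release of (0, 3) the pool is (2, 9)
  run W5 (needs (2, 8), free (2, 9)); after release of (0, 3) the pool is (2, 12)
(3) The exact count: 1 of the possible complete orderings is a safe sequence.


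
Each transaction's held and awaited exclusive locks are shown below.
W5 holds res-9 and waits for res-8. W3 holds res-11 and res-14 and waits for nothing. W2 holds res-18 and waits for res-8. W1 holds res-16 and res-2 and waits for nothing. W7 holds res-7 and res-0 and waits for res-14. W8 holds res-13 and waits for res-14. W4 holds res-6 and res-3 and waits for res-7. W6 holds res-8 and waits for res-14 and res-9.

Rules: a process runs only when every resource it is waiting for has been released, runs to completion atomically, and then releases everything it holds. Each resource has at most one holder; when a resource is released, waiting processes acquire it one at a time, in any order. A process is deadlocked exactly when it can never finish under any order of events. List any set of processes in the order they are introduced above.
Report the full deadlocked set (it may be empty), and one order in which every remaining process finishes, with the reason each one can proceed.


The deadlocked set is W5, W2 and W6.
Key observation: W5 -> W6 -> W5 is a circular wait — nothing in it can go first; W2 waits into the deadlock from upstream.
One completion order for the rest: W3, W7, W1, W8, W4.
Verifying each step:
  run W3 (it waits on nothing); releases res-11 and res-14
  run W7 (all its waits — res-14 — are resolved); releases res-7 and res-0
  run W1 (it waits on nothing); releases res-16 and res-2
  run W8 (all its waits — res-14 — are resolved); releases res-13
  run W4 (all its waits — res-7 — are resolved); releases res-6 and res-3


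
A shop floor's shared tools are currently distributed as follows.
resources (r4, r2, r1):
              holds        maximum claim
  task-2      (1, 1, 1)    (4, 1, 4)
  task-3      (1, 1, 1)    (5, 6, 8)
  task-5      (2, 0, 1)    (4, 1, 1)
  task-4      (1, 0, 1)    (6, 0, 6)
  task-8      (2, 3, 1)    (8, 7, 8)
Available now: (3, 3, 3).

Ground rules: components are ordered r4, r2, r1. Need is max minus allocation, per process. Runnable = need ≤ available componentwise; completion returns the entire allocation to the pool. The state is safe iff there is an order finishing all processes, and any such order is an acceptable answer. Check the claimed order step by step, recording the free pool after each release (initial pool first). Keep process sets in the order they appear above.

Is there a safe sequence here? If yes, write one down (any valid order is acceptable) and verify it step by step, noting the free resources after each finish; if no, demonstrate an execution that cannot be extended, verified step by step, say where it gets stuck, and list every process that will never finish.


UNSAFE.
Key observation: no order helps: past task-5, task-2, task-4, the free pool tops out at (7, 4, 6), below what each blocked process needs in r1.
A maximal execution: task-5, task-2, task-4 — then nothing else fits. Walking it through:
  pool = (3, 3, 3)
  run task-5 (needs (2, 1, 0), free (3, 3, 3)); after release of (2, 0, 1) the pool is (5, 3, 4)
  run task-2 (needs (3, 0, 3), free (5, 3, 4)); after release of (1, 1, 1) the pool is (6, 4, 5)
  run task-4 (needs (5, 0, 5), free (6, 4, 5)); after release of (1, 0, 1) the pool is (7, 4, 6)
  task-3 still needs (4, 5, 7) but only (7, 4, 6) is free — short on r2 and r1
  task-8 still needs (6, 4, 7) but only (7, 4, 6) is free — short on r1
Permanently blocked: task-3 and task-8.


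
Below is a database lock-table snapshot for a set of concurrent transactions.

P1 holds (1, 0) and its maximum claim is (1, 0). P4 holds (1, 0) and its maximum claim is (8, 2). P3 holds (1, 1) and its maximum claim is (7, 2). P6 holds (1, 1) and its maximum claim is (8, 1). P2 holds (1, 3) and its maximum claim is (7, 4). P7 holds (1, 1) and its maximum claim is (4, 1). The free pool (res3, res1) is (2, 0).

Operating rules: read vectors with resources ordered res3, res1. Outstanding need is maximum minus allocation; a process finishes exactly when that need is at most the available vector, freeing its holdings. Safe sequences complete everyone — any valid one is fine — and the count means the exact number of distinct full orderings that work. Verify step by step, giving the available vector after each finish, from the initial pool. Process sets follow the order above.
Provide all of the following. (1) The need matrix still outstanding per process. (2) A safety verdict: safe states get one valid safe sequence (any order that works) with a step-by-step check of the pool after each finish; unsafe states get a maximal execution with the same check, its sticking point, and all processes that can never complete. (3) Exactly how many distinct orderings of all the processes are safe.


(1) Need matrix, components ordered res3, res1:
  P1: (0, 0)
  P4: (7, 2)
  P3: (6, 1)
  P6: (7, 0)
  P2: (6, 1)
  P7: (3, 0)
(2) UNSAFE — no complete ordering exists.
Key observation: even finishing P1, P7 leaves just (4, 1) free — too little res3 for any of the remaining processes.
The run P1, P7 cannot be extended any further. Walking it through:
  pool = (2, 0)
  run P1 (needs (0, 0), free (2, 0)); after release of (1, 0) the pool is (3, 0)
  run P7 (needs (3, 0), free (3, 0)); after release of (1, 1) the pool is (4, 1)
  blocked: P4 wants (7, 2), pool (4, 1) — not enough res3 and res1
  blocked: P3 wants (6, 1), pool (4, 1) — not enough res3
  blocked: P6 wants (7, 0), pool (4, 1) — not enough res3
  blocked: P2 wants (6, 1), pool (4, 1) — not enough res3
Permanently blocked: P4, P3, P6 and P2.
(3) The exact count: 0 of the possible complete orderings are safe sequences.


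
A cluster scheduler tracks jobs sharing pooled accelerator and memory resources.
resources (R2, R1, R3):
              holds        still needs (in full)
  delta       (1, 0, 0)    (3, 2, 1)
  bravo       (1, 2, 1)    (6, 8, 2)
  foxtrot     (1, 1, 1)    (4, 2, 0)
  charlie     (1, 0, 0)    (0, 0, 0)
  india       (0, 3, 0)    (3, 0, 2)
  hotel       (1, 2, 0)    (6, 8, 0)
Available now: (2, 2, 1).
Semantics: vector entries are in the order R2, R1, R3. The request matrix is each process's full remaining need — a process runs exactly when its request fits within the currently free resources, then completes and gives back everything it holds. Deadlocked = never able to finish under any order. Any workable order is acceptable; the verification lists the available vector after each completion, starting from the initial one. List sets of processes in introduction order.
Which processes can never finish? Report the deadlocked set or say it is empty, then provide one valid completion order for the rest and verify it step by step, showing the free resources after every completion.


Deadlocked set: bravo and hotel.
Key observation: the wall is R2: completing charlie, delta, foxtrot, india brings the pool only to (5, 6, 2), and all the rest need more.
A valid finishing order for the others: charlie, delta, foxtrot, india. Verifying each step:
  pool = (2, 2, 1)
  charlie needs (0, 0, 0) <= (2, 2, 1) -> finishes; pool += (1, 0, 0) = (3, 2, 1)
  delta needs (3, 2, 1) <= (3, 2, 1) -> finishes; pool += (1, 0, 0) = (4, 2, 1)
  foxtrot needs (4, 2, 0) <= (4, 2, 1) -> finishes; pool += (1, 1, 1) = (5, 3, 2)
  india needs (3, 0, 2) <= (5, 3, 2) -> finishes; pool += (0, 3, 0) = (5, 6, 2)
The blocked processes can never fit:
  bravo still needs (6, 8, 2) but only (5, 6, 2) is free — short on R2 and R1
  hotel still needs (6, 8, 0) but only (5, 6, 2) is free — short on R2 and R1


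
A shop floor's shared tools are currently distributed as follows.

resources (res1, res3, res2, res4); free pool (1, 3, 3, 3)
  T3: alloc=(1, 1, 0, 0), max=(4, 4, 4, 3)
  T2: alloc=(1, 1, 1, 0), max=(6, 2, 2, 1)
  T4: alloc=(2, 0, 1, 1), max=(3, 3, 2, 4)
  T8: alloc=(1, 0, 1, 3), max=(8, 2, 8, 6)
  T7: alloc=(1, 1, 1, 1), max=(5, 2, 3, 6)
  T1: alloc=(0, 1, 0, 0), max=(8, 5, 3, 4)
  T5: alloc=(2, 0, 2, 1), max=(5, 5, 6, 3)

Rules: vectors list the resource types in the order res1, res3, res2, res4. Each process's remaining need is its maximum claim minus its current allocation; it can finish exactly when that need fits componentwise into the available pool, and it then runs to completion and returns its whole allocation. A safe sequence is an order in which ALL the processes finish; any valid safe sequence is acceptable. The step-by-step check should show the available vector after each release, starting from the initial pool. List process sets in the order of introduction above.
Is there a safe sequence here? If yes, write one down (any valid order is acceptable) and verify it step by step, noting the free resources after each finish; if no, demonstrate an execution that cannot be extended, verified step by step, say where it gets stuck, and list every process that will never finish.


The state is UNSAFE.
Key observation: after T4, T3 the pool peaks at (4, 4, 4, 4), and each blocked process is short somewhere: T2 on res1; T8 on res1, res2; T7 on res4; T1 on res1; T5 on res3.
The run T4, T3 cannot be extended any further. Step-by-step check:
  pool = (1, 3, 3, 3)
  T4: need (1, 3, 1, 3) fits (1, 3, 3, 3); releases (2, 0, 1, 1), pool now (3, 3, 4, 4)
  T3: need (3, 3, 4, 3) fits (3, 3, 4, 4); releases (1, 1, 0, 0), pool now (4, 4, 4, 4)
  blocked: T2 wants (5, 1, 1, 1), pool (4, 4, 4, 4) — not enough res1
  blocked: T8 wants (7, 2, 7, 3), pool (4, 4, 4, 4) — not enough res1 and res2
  blocked: T7 wants (4, 1, 2, 5), pool (4, 4, 4, 4) — not enough res4
  blocked: T1 wants (8, 4, 3, 4), pool (4, 4, 4, 4) — not enough res1
  blocked: T5 wants (3, 5, 4, 2), pool (4, 4, 4, 4) — not enough res3
Processes that can never finish: T2, T8, T7, T1 and T5.


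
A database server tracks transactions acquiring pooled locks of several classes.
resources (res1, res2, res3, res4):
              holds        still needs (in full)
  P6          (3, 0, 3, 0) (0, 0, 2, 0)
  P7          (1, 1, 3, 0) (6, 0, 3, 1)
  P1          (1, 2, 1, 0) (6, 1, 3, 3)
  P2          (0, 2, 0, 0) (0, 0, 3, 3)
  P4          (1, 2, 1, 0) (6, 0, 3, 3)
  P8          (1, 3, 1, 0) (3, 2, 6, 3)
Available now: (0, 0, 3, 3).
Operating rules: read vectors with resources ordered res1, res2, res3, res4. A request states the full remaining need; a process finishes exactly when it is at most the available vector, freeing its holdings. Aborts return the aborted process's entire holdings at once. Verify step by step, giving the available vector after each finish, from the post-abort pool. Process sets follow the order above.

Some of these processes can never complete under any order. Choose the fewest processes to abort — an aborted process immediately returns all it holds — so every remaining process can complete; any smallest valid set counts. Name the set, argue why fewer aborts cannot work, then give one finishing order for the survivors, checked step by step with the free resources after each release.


The answer: abort P7 and P4.
Key observation: the deadlocked P1 becomes finishable only because P7 and P4 released (2, 3, 4, 0); it completes at step 3 below.
No one abort is enough; case by case: P6 alone leaves P7 blocked (short on res1); P7 alone leaves P1 blocked (short on res1); P1 alone leaves P7 blocked (short on res1); P2 alone leaves P7 blocked (short on res1); P4 alone leaves P7 blocked (short on res1); P8 alone leaves P7 blocked (short on res1).
One survivor order: P6, P8, P1, P2. Verifying each step (post-abort pool first):
  pool = (2, 3, 7, 3)
  P6 needs (0, 0, 2, 0) <= (2, 3, 7, 3) -> finishes; pool += (3, 0, 3, 0) = (5, 3, 10, 3)
  P8 needs (3, 2, 6, 3) <= (5, 3, 10, 3) -> finishes; pool += (1, 3, 1, 0) = (6, 6, 11, 3)
  P1 needs (6, 1, 3, 3) <= (6, 6, 11, 3) -> finishes; pool += (1, 2, 1, 0) = (7, 8, 12, 3)
  P2 needs (0, 0, 3, 3) <= (7, 8, 12, 3) -> finishes; pool += (0, 2, 0, 0) = (7, 10, 12, 3)


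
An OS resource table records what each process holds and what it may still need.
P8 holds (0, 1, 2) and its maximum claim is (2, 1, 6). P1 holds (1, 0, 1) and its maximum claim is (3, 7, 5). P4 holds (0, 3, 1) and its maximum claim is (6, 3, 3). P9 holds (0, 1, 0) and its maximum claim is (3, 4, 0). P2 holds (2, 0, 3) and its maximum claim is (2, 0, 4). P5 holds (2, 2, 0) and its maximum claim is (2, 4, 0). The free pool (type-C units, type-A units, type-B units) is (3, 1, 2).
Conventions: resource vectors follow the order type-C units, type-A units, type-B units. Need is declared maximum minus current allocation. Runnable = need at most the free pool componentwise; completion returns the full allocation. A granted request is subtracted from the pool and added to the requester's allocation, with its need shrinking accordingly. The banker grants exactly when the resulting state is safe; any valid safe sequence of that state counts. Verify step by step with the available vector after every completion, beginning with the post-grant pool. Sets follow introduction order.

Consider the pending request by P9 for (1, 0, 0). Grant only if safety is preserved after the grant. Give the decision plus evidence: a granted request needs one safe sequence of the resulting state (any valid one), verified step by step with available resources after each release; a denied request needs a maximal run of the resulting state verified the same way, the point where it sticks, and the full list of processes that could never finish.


GRANT — the state after the grant stays safe, e.g. via P2, P8, P5, P9, P4, P1.
Key observation: (2, 1, 2) free after granting still covers P2 first, and each release covers the next.
Verifying the post-grant state step by step:
  pool = (2, 1, 2)
  run P2 (needs (0, 0, 1), free (2, 1, 2)); after release of (2, 0, 3) the pool is (4, 1, 5)
  run P8 (needs (2, 0, 4), free (4, 1, 5)); after release of (0, 1, 2) the pool is (4, 2, 7)
  run P5 (needs (0, 2, 0), free (4, 2, 7)); after release of (2, 2, 0) the pool is (6, 4, 7)
  run P9 (needs (2, 3, 0), free (6, 4, 7)); after release of (1, 1, 0) the pool is (7, 5, 7)
  run P4 (needs (6, 0, 2), free (7, 5, 7)); after release of (0, 3, 1) the pool is (7, 8, 8)
  run P1 (needs (2, 7, 4), free (7, 8, 8)); after release of (1, 0, 1) the pool is (8, 8, 9)


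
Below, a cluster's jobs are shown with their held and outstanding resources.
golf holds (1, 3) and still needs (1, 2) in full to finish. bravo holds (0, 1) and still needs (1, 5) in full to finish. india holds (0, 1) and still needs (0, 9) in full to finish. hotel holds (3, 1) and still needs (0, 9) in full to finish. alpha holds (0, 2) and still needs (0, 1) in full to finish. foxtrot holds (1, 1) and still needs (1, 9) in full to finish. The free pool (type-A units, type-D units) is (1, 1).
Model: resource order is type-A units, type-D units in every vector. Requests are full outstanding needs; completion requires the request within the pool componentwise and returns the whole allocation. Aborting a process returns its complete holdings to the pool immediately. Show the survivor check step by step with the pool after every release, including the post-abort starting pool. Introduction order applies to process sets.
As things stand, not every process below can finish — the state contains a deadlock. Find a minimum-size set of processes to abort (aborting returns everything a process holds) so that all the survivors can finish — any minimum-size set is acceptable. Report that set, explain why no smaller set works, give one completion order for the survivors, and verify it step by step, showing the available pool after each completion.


The answer: abort india and hotel.
Key observation: no ordering could ever have run foxtrot before the abort of india and hotel; with (3, 2) back in the pool it fits at step 4.
Minimality, checking each single-abort alternative: golf alone leaves india blocked (short on type-D units); bravo alone leaves india blocked (short on type-D units); india alone leaves hotel blocked (short on type-D units); hotel alone leaves india blocked (short on type-D units); alpha alone leaves india blocked (short on type-D units); foxtrot alone leaves india blocked (short on type-D units).
Survivors finish in the order: alpha, golf, bravo, foxtrot. Walking it through (pool after the aborts first):
  pool = (4, 3)
  alpha needs (0, 1) <= (4, 3) -> finishes; pool += (0, 2) = (4, 5)
  golf needs (1, 2) <= (4, 5) -> finishes; pool += (1, 3) = (5, 8)
  bravo needs (1, 5) <= (5, 8) -> finishes; pool += (0, 1) = (5, 9)
  foxtrot needs (1, 9) <= (5, 9) -> finishes; pool += (1, 1) = (6, 10)


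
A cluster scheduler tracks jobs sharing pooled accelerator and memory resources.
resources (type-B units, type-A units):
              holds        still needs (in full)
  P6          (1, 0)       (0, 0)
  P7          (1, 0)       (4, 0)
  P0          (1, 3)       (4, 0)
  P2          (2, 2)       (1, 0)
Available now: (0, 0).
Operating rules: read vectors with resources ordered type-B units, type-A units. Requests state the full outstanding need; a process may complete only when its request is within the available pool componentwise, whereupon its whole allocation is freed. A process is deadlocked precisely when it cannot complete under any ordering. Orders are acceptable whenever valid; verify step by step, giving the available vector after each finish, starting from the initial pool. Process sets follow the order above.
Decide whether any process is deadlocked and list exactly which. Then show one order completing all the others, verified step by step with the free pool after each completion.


Deadlocked set: P7 and P0.
Key observation: even finishing P6, P2 leaves just (3, 2) free — too little type-B units for any of the remaining processes.
A valid finishing order for the others: P6, P2. Walking it through:
  pool = (0, 0)
  run P6 (needs (0, 0), free (0, 0)); after release of (1, 0) the pool is (1, 0)
  run P2 (needs (1, 0), free (1, 0)); after release of (2, 2) the pool is (3, 2)
The blocked processes can never fit:
  blocked: P7 wants (4, 0), pool (3, 2) — not enough type-B units
  blocked: P0 wants (4, 0), pool (3, 2) — not enough type-B units
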